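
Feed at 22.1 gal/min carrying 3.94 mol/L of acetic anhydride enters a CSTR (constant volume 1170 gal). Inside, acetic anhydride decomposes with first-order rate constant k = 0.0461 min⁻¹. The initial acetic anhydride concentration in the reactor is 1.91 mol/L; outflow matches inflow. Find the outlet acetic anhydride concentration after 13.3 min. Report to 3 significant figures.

Species balance: V dC/dt = Q C_in − Q C − k V C.
This is linear with rate a = Q/V + k = 0.064989 min⁻¹.
C_ss = Q C_in/(Q + kV) = 1.1452 mol/L; C(t) = C_ss + (C₀ − C_ss) e^(−a t).
C(13.3) = 1.1452 + (0.76485)·e^(−0.064989·13.3) = 1.1452 + (0.76485)·0.42132 = 1.4674 mol/L.

1.47 mol/L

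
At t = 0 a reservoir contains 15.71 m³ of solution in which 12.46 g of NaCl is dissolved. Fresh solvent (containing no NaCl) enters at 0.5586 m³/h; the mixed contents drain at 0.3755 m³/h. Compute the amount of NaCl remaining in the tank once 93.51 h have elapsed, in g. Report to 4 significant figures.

2.748 g

Let m(t) be the amount of NaCl. Volume: V(t) = V₀ + (Q_in − Q_out) t = 15.71 + 0.183100 t; V(93.51) = 32.8317 m³.
Solute balance: dm/dt = 0 − Q_out C = −Q_out m/V(t).
dm/m = −Q_out dt/(V₀ + 0.183100 t); integrating gives ln(m/m₀) = −(Q_out/(Q_in−Q_out)) ln(V/V₀).
m = m₀ (V₀/V)^(Q_out/(Q_in−Q_out)) = 12.46 × (15.71/32.8317)^(2.05079) = 2.74805 g.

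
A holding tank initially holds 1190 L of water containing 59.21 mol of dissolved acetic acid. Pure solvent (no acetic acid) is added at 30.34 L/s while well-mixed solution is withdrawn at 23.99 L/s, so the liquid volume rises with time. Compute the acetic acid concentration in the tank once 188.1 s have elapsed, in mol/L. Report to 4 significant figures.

Let m(t) be the amount of acetic acid. Volume: V(t) = V₀ + (Q_in − Q_out) t = 1190 + 6.35000 t; V(188.1) = 2384.44 L.
Solute balance: dm/dt = 0 − Q_out C = −Q_out m/V(t).
Separate: dm/m = −Q_out dt/V(t) ⇒ ln(m/m₀) = −(Q_out/(Q_in−Q_out)) ln(V/V₀).
m = m₀ (V₀/V)^(Q_out/(Q_in−Q_out)) = 59.21 × (1190/2384.44)^(3.77795) = 4.28611 mol.
C = m/V = 4.28611/2384.44 = 0.00179754 mol/L.

0.001798 mol/L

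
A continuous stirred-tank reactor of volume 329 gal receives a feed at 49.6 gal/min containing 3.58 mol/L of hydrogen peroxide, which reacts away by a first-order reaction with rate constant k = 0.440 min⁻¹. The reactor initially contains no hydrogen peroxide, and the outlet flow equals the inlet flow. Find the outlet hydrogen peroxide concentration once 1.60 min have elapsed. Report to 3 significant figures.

0.559 mol/L

Species balance: V dC/dt = Q C_in − Q C − k V C.
This is linear with rate a = Q/V + k = 0.59076 min⁻¹.
C_ss = Q C_in/(Q + kV) = 0.91360 mol/L; C(t) = C_ss + (C₀ − C_ss) e^(−a t).
C(1.60) = 0.91360 + (-0.91360)·e^(−0.59076·1.60) = 0.91360 + (-0.91360)·0.38860 = 0.55858 mol/L.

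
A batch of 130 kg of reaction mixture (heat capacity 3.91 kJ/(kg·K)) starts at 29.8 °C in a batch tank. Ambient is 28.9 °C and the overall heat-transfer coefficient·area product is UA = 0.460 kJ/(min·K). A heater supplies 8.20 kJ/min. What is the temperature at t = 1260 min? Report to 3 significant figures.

41.3 °C

M c_p dT/dt = −UA(T − T_amb) + Q̇.
dT/dt = (T_ss − T)/τ with T_ss = T_amb + Q̇/UA = 28.9 + 8.20/0.460 = 46.726 °C, τ = M c_p/UA = 130·3.91/0.460 = 1105.0 min.
Integrating: T(t) = T_ss + (T₀ − T_ss) e^(−t/τ).
T(1260) = 46.726 + (-16.926)·0.31973 = 41.314 °C.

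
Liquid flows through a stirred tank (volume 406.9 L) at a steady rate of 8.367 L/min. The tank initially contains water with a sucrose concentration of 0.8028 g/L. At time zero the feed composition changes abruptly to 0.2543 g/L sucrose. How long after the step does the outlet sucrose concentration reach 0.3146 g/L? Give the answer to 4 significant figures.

107.4 min

Species balance: V dC/dt = Q(C_in − C) ⇒ τ = V/Q = 48.6315 min.
C(t) = C_in + (C₀ − C_in) e^(−t/τ). Set C = 0.3146 and solve for t:
e^(−t/τ) = (C − C_in)/(C₀ − C_in) = (0.3146 − 0.2543)/(0.8028 − 0.2543) = 0.109936
t = −τ ln(…) = 48.6315 × 2.20786 = 107.371 min.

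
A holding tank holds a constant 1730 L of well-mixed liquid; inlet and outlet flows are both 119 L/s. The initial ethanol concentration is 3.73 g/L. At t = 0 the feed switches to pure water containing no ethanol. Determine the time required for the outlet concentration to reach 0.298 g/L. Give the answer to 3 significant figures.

Species balance on the tank: V dC/dt = Q(C_in − C), so τ = V/Q = 14.538 s.
C(t) = C_in + (C₀ − C_in) e^(−t/τ). Set C = 0.298 and solve for t:
e^(−t/τ) = (C − C_in)/(C₀ − C_in) = (0.298 − 0)/(3.73 − 0) = 0.079893
t = −τ ln(…) = 14.538 × 2.5271 = 36.738 s.

36.7 s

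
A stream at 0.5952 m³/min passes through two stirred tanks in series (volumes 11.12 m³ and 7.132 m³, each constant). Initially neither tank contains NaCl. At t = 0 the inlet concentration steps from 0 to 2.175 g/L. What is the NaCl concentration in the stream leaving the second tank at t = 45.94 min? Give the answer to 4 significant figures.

Each tank obeys Vᵢ dCᵢ/dt = Q(Cᵢ₋₁ − Cᵢ), so τᵢ = Vᵢ/Q.
τ₁ = 11.12/0.5952 = 18.6828 min; τ₂ = 7.132/0.5952 = 11.9825 min.
Solving the cascade with C₁(0)=C₂(0)=0 gives C₂(t) = C_in[1 − (τ₁ e^(−t/τ₁) − τ₂ e^(−t/τ₂))/(τ₁ − τ₂)].
At t = 45.94: e^(−t/τ₁) = 0.0855250, e^(−t/τ₂) = 0.0216248.
C₂ = 2.175·[1 − (18.6828·0.0855250 − 11.9825·0.0216248)/(6.70027)] = 2.175·0.800198 = 1.74043 g/L.

1.740 g/L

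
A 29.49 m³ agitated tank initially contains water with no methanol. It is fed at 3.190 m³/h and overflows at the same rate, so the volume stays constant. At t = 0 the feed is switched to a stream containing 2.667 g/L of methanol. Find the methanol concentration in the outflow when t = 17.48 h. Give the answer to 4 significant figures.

Unsteady species balance (constant V, well mixed): V dC/dt = Q(C_in − C).
Time constant τ = V/Q = 29.49/3.190 = 9.24451 h.
This is linear first-order; C(t) = C_in + (C₀ − C_in) e^(−t/τ).
C(17.48) = 2.667 + (0 − 2.667)·e^(−17.48/9.24451) = 2.667 + (-2.66700)·0.150943 = 2.26443 g/L.

2.264 g/L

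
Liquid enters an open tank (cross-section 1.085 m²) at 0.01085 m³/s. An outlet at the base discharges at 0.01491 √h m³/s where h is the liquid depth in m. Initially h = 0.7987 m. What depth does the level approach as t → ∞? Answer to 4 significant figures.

Level balance: A dh/dt = 0.01085 − 0.01491 √h. Setting dh/dt = 0:
Q_in = 0.01491 √h_ss ⇒ √h_ss = 0.01085/0.01491 = 0.727700.
h_ss = 0.727700² = 0.529547 m. (Since h₀ = 0.7987 m > h_ss, the level will fall toward this value.)

0.5295 m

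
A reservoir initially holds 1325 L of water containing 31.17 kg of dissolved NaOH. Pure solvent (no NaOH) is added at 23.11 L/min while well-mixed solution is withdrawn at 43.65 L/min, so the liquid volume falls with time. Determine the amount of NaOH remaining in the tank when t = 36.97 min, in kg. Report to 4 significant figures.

5.107 kg

Total volume: dV/dt = Q_in − Q_out = -20.5400 L/min, so V(t) = 1325 − 20.5400 t and V(36.97) = 565.636 L.
No NaOH enters, so dm/dt = −Q_out · (m/V).
Separate: dm/m = −Q_out dt/V(t) ⇒ ln(m/m₀) = −(Q_out/(Q_in−Q_out)) ln(V/V₀).
m = m₀ (V₀/V)^(Q_out/(Q_in−Q_out)) = 31.17 × (1325/565.636)^(-2.12512) = 5.10651 kg.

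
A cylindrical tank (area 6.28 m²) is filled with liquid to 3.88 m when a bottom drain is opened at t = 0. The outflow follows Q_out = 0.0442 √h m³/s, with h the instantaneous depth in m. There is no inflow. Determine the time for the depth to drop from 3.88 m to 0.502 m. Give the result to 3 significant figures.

Accumulation of liquid (constant cross-section A): A dh/dt = −0.0442 √h.
Separate and integrate: 2(√h − √h₀) = −(0.0442/A) t.
t = 2A(√h₀ − √h)/0.0442 = 2·6.28·(√3.88 − √0.502)/0.0442
  = 12.560 × (1.9698 − 0.70852) / 0.0442 = 358.40 s.

358 s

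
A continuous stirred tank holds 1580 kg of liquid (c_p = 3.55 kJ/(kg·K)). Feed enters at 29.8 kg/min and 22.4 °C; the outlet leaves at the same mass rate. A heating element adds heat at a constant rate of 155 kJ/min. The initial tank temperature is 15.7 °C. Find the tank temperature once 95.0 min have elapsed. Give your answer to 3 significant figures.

Unsteady energy balance on the tank contents: M c_p dT/dt = ṁ c_p (T_in − T) + 155.
Rearrange: dT/dt = (T_ss − T)/τ with τ = M/ṁ = 53.020 min and T_ss = T_in + Q̇/(ṁ c_p) = 23.865 °C.
Integrating: T(t) = T_ss + (T₀ − T_ss) e^(−t/τ).
T(95.0) = 23.865 + (-8.1652)·e^(−95.0/53.020) = 23.865 + (-8.1652)·0.16666 = 22.504 °C.

22.5 °C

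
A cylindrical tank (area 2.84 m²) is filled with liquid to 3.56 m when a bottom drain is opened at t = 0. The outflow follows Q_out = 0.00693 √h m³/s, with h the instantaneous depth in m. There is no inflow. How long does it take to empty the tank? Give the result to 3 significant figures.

1550 s

Mass balance (ρ constant): A dh/dt = −0.00693 √h.
Separate and integrate: 2(√h − √h₀) = −(0.00693/A) t.
Tank is empty when √h = 0: t_empty = 2A√h₀/0.00693.
t_empty = 2·2.84·√3.56/0.00693 = 5.6800·1.8868/0.00693 = 1546.5 s.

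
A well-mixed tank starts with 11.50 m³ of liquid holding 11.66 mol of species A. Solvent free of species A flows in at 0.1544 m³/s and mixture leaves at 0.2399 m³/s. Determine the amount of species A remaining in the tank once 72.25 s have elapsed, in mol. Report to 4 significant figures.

Total volume: dV/dt = Q_in − Q_out = -0.0855000 m³/s, so V(t) = 11.50 − 0.0855000 t and V(72.25) = 5.32263 m³.
No species A enters, so dm/dt = −Q_out · (m/V).
Separate: dm/m = −Q_out dt/V(t) ⇒ ln(m/m₀) = −(Q_out/(Q_in−Q_out)) ln(V/V₀).
m = m₀ (V₀/V)^(Q_out/(Q_in−Q_out)) = 11.66 × (11.50/5.32263)^(-2.80585) = 1.34258 mol.

1.343 mol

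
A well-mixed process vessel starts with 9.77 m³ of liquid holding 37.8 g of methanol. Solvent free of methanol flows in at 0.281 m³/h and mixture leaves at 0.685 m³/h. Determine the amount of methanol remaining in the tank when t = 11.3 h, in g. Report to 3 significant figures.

Let m(t) be the amount of methanol. Volume: V(t) = V₀ + (Q_in − Q_out) t = 9.77 − 0.40400 t; V(11.3) = 5.2048 m³.
Solute balance: dm/dt = 0 − Q_out C = −Q_out m/V(t).
dm/m = −Q_out dt/(V₀ − 0.40400 t); integrating gives ln(m/m₀) = −(Q_out/(Q_in−Q_out)) ln(V/V₀).
m = m₀ (V₀/V)^(Q_out/(Q_in−Q_out)) = 37.8 × (9.77/5.2048)^(-1.6955) = 12.995 g.

13.0 g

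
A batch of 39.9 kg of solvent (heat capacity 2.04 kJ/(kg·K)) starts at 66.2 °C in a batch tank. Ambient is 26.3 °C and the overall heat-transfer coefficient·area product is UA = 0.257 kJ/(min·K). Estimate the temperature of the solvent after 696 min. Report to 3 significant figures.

30.7 °C

Lumped-capacitance energy balance: M c_p dT/dt = UA(T_amb − T).
dT/dt = (T_ss − T)/τ with T_ss = T_amb = 26.300 °C, τ = M c_p/UA = 39.9·2.04/0.257 = 316.72 min.
T approaches T_ss exponentially: T(t) = T_ss + (T₀ − T_ss) e^(−t/τ).
T(696) = 26.300 + (39.900)·0.11107 = 30.732 °C.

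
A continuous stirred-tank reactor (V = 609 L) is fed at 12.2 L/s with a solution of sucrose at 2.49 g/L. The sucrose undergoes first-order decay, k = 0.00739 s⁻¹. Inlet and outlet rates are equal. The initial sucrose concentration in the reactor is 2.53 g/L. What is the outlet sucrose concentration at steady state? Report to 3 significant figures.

Accumulation = in − out − consumed: V dC/dt = Q C_in − Q C − k V C.
Steady state (dC/dt = 0): C_ss = Q C_in/(Q + kV) = C_in/(1 + kV/Q).
C_ss = 12.2·2.49/(12.2 + 0.00739·609) = 30.378/16.701 = 1.8190 g/L.

1.82 g/L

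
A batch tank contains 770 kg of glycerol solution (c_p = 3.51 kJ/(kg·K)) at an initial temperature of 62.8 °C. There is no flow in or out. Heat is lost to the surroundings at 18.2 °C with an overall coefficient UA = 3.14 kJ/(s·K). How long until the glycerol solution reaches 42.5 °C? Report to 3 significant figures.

First-law balance (no shaft work): M c_p dT/dt = −UA(T − T_amb).
τ = M c_p/UA = 860.73 s; T_ss = T_amb = 18.200 °C.
T(t) = T_ss + (T₀ − T_ss)e^(−t/τ); set T = 42.5:
t = −τ ln[(T − T_ss)/(T₀ − T_ss)] = −860.73 · ln(0.54484) = 522.69 s.

523 s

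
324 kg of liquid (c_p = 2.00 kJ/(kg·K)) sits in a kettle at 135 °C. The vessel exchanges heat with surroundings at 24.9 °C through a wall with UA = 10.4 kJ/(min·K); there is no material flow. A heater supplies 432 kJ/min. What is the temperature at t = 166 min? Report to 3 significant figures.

71.2 °C

M c_p dT/dt = −UA(T − T_amb) + Q̇.
dT/dt = (T_ss − T)/τ with T_ss = T_amb + Q̇/UA = 24.9 + 432/10.4 = 66.438 °C, τ = M c_p/UA = 324·2.00/10.4 = 62.308 min.
Integrating: T(t) = T_ss + (T₀ − T_ss) e^(−t/τ).
T(166) = 66.438 + (68.562)·0.069655 = 71.214 °C.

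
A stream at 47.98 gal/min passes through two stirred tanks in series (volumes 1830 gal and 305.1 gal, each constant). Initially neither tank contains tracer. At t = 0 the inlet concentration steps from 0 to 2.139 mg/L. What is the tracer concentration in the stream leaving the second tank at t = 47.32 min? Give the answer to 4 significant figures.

1.397 mg/L

Each tank obeys Vᵢ dCᵢ/dt = Q(Cᵢ₋₁ − Cᵢ), so τᵢ = Vᵢ/Q.
τ₁ = 1830/47.98 = 38.1409 min; τ₂ = 305.1/47.98 = 6.35890 min.
Tank 1: C₁ = C_in(1 − e^(−t/τ₁)). Tank 2 (τ₁ ≠ τ₂): C₂ = C_in[1 − (τ₁ e^(−t/τ₁) − τ₂ e^(−t/τ₂))/(τ₁ − τ₂)].
At t = 47.32: e^(−t/τ₁) = 0.289192, e^(−t/τ₂) = 0.000586382.
C₂ = 2.139·[1 − (38.1409·0.289192 − 6.35890·0.000586382)/(31.7820)] = 2.139·0.653064 = 1.39690 mg/L.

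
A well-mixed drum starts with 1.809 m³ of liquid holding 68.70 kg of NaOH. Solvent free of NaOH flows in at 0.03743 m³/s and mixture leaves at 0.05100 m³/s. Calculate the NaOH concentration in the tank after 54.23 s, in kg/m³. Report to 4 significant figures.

8.994 kg/m³

Let m(t) be the amount of NaOH. Volume: V(t) = V₀ + (Q_in − Q_out) t = 1.809 − 0.0135700 t; V(54.23) = 1.07310 m³.
No NaOH enters, so dm/dt = −Q_out · (m/V).
dm/m = −Q_out dt/(V₀ − 0.0135700 t); integrating gives ln(m/m₀) = −(Q_out/(Q_in−Q_out)) ln(V/V₀).
m = m₀ (V₀/V)^(Q_out/(Q_in−Q_out)) = 68.70 × (1.809/1.07310)^(-3.75829) = 9.65119 kg.
C = m/V = 9.65119/1.07310 = 8.99376 kg/m³.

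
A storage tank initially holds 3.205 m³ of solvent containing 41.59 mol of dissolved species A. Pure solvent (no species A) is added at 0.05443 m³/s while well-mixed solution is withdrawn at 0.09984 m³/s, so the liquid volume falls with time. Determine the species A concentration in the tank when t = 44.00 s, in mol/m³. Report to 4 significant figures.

4.025 mol/m³

Total volume: dV/dt = Q_in − Q_out = -0.0454100 m³/s, so V(t) = 3.205 − 0.0454100 t and V(44.00) = 1.20696 m³.
Species balance (pure solvent in): dm/dt = −Q_out · m/V(t).
dm/m = −Q_out dt/(V₀ − 0.0454100 t); integrating gives ln(m/m₀) = −(Q_out/(Q_in−Q_out)) ln(V/V₀).
m = m₀ (V₀/V)^(Q_out/(Q_in−Q_out)) = 41.59 × (3.205/1.20696)^(-2.19863) = 4.85815 mol.
C = m/V = 4.85815/1.20696 = 4.02511 mol/m³.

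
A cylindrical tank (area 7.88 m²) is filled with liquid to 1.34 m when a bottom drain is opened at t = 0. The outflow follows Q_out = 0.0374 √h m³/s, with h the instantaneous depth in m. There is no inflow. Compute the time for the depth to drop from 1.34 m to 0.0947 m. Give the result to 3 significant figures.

Accumulation of liquid (constant cross-section A): A dh/dt = −0.0374 √h.
∫ h^(−1/2) dh = −(0.0374/A) ∫ dt, giving 2√h = 2√h₀ − (0.0374/A) t.
t = 2A(√h₀ − √h)/0.0374 = 2·7.88·(√1.34 − √0.0947)/0.0374
  = 15.760 × (1.1576 − 0.30773) / 0.0374 = 358.12 s.

358 s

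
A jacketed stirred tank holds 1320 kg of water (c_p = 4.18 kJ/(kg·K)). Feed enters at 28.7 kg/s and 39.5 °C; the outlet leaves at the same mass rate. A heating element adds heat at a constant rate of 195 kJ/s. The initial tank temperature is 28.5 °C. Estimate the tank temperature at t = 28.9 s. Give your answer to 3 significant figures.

34.4 °C

M c_p dT/dt = ṁ c_p (T_in − T) + Q̇.
τ = M/ṁ = 45.993 s; T_ss = T_in + Q̇/(ṁ c_p) = 39.5 + 195/(28.7·4.18) = 41.125 °C.
This is linear first-order; T(t) = T_ss + (T₀ − T_ss) e^(−t/τ).
T(28.9) = 41.125 + (-12.625)·e^(−28.9/45.993) = 41.125 + (-12.625)·0.53347 = 34.390 °C.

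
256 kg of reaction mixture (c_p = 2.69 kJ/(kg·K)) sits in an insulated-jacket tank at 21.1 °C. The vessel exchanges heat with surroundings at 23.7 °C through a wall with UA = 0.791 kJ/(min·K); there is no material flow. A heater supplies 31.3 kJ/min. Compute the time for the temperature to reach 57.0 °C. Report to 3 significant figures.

Lumped-capacitance energy balance: M c_p dT/dt = UA(T_amb − T) + Q̇.
τ = M c_p/UA = 870.59 min; T_ss = T_amb + Q̇/UA = 23.7 + 31.3/0.791 = 63.270 °C.
T(t) = T_ss + (T₀ − T_ss)e^(−t/τ); set T = 57.0:
t = −τ ln[(T − T_ss)/(T₀ − T_ss)] = −870.59 · ln(0.14869) = 1659.3 min.

1660 min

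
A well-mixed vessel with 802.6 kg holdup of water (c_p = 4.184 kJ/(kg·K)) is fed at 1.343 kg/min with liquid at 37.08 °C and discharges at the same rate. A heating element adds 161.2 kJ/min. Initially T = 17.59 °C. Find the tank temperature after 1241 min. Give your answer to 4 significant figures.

M c_p dT/dt = ṁ c_p (T_in − T) + Q̇.
τ = M/ṁ = 597.617 min; T_ss = T_in + Q̇/(ṁ c_p) = 37.08 + 161.2/(1.343·4.184) = 65.7678 °C.
This is linear first-order; T(t) = T_ss + (T₀ − T_ss) e^(−t/τ).
T(1241) = 65.7678 + (-48.1778)·e^(−1241/597.617) = 65.7678 + (-48.1778)·0.125358 = 59.7283 °C.

59.73 °C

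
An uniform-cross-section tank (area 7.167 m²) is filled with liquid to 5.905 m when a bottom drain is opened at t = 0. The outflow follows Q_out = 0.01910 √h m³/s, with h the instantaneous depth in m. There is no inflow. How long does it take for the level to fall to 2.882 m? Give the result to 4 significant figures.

A dh/dt = −Q_out = −0.01910 √h.
Separate and integrate: 2(√h − √h₀) = −(0.01910/A) t.
t = 2A(√h₀ − √h)/0.01910 = 2·7.167·(√5.905 − √2.882)/0.01910
  = 14.3340 × (2.43002 − 1.69765) / 0.01910 = 549.626 s.

549.6 s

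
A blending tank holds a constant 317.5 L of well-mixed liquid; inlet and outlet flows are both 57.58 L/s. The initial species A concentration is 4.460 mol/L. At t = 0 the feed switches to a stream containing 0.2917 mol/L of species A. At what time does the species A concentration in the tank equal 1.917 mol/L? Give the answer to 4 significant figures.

Mass balance on the solute (V constant): V dC/dt = Q(C_in − C), so τ = V/Q = 5.51407 s.
C(t) = C_in + (C₀ − C_in) e^(−t/τ). Set C = 1.917 and solve for t:
e^(−t/τ) = (C − C_in)/(C₀ − C_in) = (1.917 − 0.2917)/(4.460 − 0.2917) = 0.389919
t = −τ ln(…) = 5.51407 × 0.941816 = 5.19324 s.

5.193 s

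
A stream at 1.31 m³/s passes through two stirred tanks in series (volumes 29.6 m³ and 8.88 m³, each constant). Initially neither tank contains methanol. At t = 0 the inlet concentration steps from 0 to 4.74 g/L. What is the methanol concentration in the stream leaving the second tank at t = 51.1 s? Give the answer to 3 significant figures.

Species balance on tank i: dCᵢ/dt = (Cᵢ₋₁ − Cᵢ)/τᵢ with τᵢ = Vᵢ/Q.
τ₁ = 29.6/1.31 = 22.595 s; τ₂ = 8.88/1.31 = 6.7786 s.
Tank 1: C₁ = C_in(1 − e^(−t/τ₁)). Tank 2 (τ₁ ≠ τ₂): C₂ = C_in[1 − (τ₁ e^(−t/τ₁) − τ₂ e^(−t/τ₂))/(τ₁ − τ₂)].
At t = 51.1: e^(−t/τ₁) = 0.10419, e^(−t/τ₂) = 0.00053225.
C₂ = 4.74·[1 − (22.595·0.10419 − 6.7786·0.00053225)/(15.817)] = 4.74·0.85138 = 4.0356 g/L.

4.04 g/L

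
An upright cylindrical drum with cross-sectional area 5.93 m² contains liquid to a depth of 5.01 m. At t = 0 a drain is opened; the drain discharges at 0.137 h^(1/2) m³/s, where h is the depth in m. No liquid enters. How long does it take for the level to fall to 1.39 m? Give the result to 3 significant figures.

91.7 s

Mass balance (ρ constant): A dh/dt = −0.137 √h.
∫ h^(−1/2) dh = −(0.137/A) ∫ dt, giving 2√h = 2√h₀ − (0.137/A) t.
t = 2A(√h₀ − √h)/0.137 = 2·5.93·(√5.01 − √1.39)/0.137
  = 11.860 × (2.2383 − 1.1790) / 0.137 = 91.705 s.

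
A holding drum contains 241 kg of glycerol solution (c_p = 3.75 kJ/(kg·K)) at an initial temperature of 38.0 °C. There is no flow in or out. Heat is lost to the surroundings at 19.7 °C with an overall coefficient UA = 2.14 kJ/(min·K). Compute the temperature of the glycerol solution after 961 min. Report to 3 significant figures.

21.6 °C

Unsteady energy balance on the tank contents: M c_p dT/dt = −UA(T − T_amb).
dT/dt = (T_ss − T)/τ with T_ss = T_amb = 19.700 °C, τ = M c_p/UA = 241·3.75/2.14 = 422.31 min.
T approaches T_ss exponentially: T(t) = T_ss + (T₀ − T_ss) e^(−t/τ).
T(961) = 19.700 + (18.300)·0.10274 = 21.580 °C.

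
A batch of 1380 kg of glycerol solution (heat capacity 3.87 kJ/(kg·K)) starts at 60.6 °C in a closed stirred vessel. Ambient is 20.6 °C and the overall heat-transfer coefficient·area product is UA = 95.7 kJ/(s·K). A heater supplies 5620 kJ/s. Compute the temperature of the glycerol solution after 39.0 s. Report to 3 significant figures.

70.0 °C

Energy balance: M c_p dT/dt = −UA(T − T_amb) + Q̇.
dT/dt = (T_ss − T)/τ with T_ss = T_amb + Q̇/UA = 20.6 + 5620/95.7 = 79.325 °C, τ = M c_p/UA = 1380·3.87/95.7 = 55.806 s.
T approaches T_ss exponentially: T(t) = T_ss + (T₀ − T_ss) e^(−t/τ).
T(39.0) = 79.325 + (-18.725)·0.49715 = 70.016 °C.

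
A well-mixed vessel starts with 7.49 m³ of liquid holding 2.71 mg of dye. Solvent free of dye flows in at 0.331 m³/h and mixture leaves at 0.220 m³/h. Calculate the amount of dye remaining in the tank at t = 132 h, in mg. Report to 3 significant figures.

0.316 mg

Total volume: dV/dt = Q_in − Q_out = 0.11100 m³/h, so V(t) = 7.49 + 0.11100 t and V(132) = 22.142 m³.
Species balance (pure solvent in): dm/dt = −Q_out · m/V(t).
Separate: dm/m = −Q_out dt/V(t) ⇒ ln(m/m₀) = −(Q_out/(Q_in−Q_out)) ln(V/V₀).
m = m₀ (V₀/V)^(Q_out/(Q_in−Q_out)) = 2.71 × (7.49/22.142)^(1.9820) = 0.31621 mg.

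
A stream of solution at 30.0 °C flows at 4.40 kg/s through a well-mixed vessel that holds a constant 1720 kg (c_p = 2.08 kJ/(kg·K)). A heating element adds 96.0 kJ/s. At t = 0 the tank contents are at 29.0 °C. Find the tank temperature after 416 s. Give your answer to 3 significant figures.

M c_p dT/dt = ṁ c_p (T_in − T) + Q̇.
τ = M/ṁ = 390.91 s; T_ss = T_in + Q̇/(ṁ c_p) = 30.0 + 96.0/(4.40·2.08) = 40.490 °C.
This is linear first-order; T(t) = T_ss + (T₀ − T_ss) e^(−t/τ).
T(416) = 40.490 + (-11.490)·e^(−416/390.91) = 40.490 + (-11.490)·0.34501 = 36.526 °C.

36.5 °C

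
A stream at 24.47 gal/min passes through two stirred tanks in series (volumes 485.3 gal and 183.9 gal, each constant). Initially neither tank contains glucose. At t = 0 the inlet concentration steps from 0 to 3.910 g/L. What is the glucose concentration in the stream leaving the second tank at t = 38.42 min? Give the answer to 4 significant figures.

Species balance on tank i: dCᵢ/dt = (Cᵢ₋₁ − Cᵢ)/τᵢ with τᵢ = Vᵢ/Q.
τ₁ = 485.3/24.47 = 19.8324 min; τ₂ = 183.9/24.47 = 7.51532 min.
Solving the cascade with C₁(0)=C₂(0)=0 gives C₂(t) = C_in[1 − (τ₁ e^(−t/τ₁) − τ₂ e^(−t/τ₂))/(τ₁ − τ₂)].
At t = 38.42: e^(−t/τ₁) = 0.144103, e^(−t/τ₂) = 0.00602269.
C₂ = 3.910·[1 − (19.8324·0.144103 − 7.51532·0.00602269)/(12.3171)] = 3.910·0.771647 = 3.01714 g/L.

3.017 g/L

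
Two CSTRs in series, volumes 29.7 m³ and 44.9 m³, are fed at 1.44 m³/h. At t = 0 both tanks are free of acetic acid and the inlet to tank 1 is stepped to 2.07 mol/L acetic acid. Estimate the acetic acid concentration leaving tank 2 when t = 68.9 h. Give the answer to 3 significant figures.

Time constants: τᵢ = Vᵢ/Q for each well-mixed tank.
τ₁ = 29.7/1.44 = 20.625 h; τ₂ = 44.9/1.44 = 31.181 h.
Tank 1: C₁ = C_in(1 − e^(−t/τ₁)). Tank 2 (τ₁ ≠ τ₂): C₂ = C_in[1 − (τ₁ e^(−t/τ₁) − τ₂ e^(−t/τ₂))/(τ₁ − τ₂)].
At t = 68.9: e^(−t/τ₁) = 0.035415, e^(−t/τ₂) = 0.10973.
C₂ = 2.07·[1 − (20.625·0.035415 − 31.181·0.10973)/(-10.556)] = 2.07·0.74506 = 1.5423 mol/L.

1.54 mol/L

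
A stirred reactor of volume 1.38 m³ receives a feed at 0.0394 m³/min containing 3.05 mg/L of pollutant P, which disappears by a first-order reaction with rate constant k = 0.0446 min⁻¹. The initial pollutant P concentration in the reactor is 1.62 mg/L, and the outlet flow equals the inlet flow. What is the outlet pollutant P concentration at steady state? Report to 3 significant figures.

1.19 mg/L

Species balance: V dC/dt = Q C_in − Q C − k V C.
Steady state (dC/dt = 0): C_ss = Q C_in/(Q + kV) = C_in/(1 + kV/Q).
C_ss = 0.0394·3.05/(0.0394 + 0.0446·1.38) = 0.12017/0.10095 = 1.1904 mg/L.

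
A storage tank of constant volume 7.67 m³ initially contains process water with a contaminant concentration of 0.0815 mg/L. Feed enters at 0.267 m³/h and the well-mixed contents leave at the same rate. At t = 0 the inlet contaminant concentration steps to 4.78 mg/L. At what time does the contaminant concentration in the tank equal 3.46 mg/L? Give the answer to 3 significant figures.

Species balance: V dC/dt = Q(C_in − C) ⇒ τ = V/Q = 28.727 h.
C(t) = C_in + (C₀ − C_in) e^(−t/τ). Set C = 3.46 and solve for t:
e^(−t/τ) = (C − C_in)/(C₀ − C_in) = (3.46 − 4.78)/(0.0815 − 4.78) = 0.28094
t = −τ ln(…) = 28.727 × 1.2696 = 36.472 h.

36.5 h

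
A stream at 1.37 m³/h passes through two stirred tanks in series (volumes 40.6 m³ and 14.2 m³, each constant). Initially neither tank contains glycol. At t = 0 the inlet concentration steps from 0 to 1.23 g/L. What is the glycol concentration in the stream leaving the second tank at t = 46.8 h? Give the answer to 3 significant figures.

Each tank obeys Vᵢ dCᵢ/dt = Q(Cᵢ₋₁ − Cᵢ), so τᵢ = Vᵢ/Q.
τ₁ = 40.6/1.37 = 29.635 h; τ₂ = 14.2/1.37 = 10.365 h.
Solving the cascade with C₁(0)=C₂(0)=0 gives C₂(t) = C_in[1 − (τ₁ e^(−t/τ₁) − τ₂ e^(−t/τ₂))/(τ₁ − τ₂)].
At t = 46.8: e^(−t/τ₁) = 0.20614, e^(−t/τ₂) = 0.010941.
C₂ = 1.23·[1 − (29.635·0.20614 − 10.365·0.010941)/(19.270)] = 1.23·0.68887 = 0.84731 g/L.

0.847 g/L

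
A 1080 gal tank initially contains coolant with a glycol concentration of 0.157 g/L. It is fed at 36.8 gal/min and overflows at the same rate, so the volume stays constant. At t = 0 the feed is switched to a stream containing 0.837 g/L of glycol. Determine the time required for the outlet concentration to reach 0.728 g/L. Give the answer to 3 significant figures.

53.7 min

Species balance: V dC/dt = Q(C_in − C) ⇒ τ = V/Q = 29.348 min.
C(t) = C_in + (C₀ − C_in) e^(−t/τ). Set C = 0.728 and solve for t:
e^(−t/τ) = (C − C_in)/(C₀ − C_in) = (0.728 − 0.837)/(0.157 − 0.837) = 0.16029
t = −τ ln(…) = 29.348 × 1.8307 = 53.728 min.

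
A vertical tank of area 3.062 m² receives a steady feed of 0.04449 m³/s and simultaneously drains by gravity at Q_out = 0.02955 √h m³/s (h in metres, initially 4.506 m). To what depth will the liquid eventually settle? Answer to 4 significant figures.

A dh/dt = Q_in − 0.02955 √h. Steady state requires inflow = outflow:
Q_in = 0.02955 √h_ss ⇒ √h_ss = 0.04449/0.02955 = 1.50558.
h_ss = 1.50558² = 2.26678 m. (Since h₀ = 4.506 m > h_ss, the level will fall toward this value.)

2.267 m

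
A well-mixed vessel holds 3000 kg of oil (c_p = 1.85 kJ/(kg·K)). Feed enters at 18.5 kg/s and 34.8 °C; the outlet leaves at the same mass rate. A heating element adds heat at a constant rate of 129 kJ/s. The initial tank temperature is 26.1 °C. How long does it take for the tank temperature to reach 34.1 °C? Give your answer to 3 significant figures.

166 s

M c_p dT/dt = ṁ c_p (T_in − T) + Q̇.
τ = M/ṁ = 162.16 s; T_ss = T_in + Q̇/(ṁ c_p) = 38.569 °C.
T(t) = T_ss + (T₀ − T_ss) e^(−t/τ). Set T = 34.1:
e^(−t/τ) = (34.1 − 38.569)/(26.1 − 38.569) = 0.35842
t = −162.16 · ln(0.35842) = 166.39 s.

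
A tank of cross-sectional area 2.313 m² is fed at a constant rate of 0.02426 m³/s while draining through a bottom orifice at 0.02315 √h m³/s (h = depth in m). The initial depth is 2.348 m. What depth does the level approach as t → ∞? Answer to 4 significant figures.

Unsteady balance on liquid volume: A dh/dt = Q_in − 0.02315 √h. At steady state dh/dt = 0:
Q_in = 0.02315 √h_ss ⇒ √h_ss = 0.02426/0.02315 = 1.04795.
h_ss = 1.04795² = 1.09820 m. (Since h₀ = 2.348 m > h_ss, the level will fall toward this value.)

1.098 m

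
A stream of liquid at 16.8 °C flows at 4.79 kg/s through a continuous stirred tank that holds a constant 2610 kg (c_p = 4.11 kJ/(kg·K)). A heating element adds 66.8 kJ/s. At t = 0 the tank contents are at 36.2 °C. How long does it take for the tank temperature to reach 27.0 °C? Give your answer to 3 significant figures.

466 s

Heat balance on the well-mixed liquid: M c_p dT/dt = ṁ c_p (T_in − T) + 66.8.
τ = M/ṁ = 544.89 s; T_ss = T_in + Q̇/(ṁ c_p) = 20.193 °C.
T(t) = T_ss + (T₀ − T_ss) e^(−t/τ). Set T = 27.0:
e^(−t/τ) = (27.0 − 20.193)/(36.2 − 20.193) = 0.42525
t = −544.89 · ln(0.42525) = 465.92 s.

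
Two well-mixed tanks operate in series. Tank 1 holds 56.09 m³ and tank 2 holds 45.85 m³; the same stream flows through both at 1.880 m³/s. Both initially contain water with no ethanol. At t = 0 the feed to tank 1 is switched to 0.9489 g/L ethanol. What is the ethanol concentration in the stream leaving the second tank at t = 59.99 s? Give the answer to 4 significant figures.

Each tank obeys Vᵢ dCᵢ/dt = Q(Cᵢ₋₁ − Cᵢ), so τᵢ = Vᵢ/Q.
τ₁ = 56.09/1.880 = 29.8351 s; τ₂ = 45.85/1.880 = 24.3883 s.
Solving the cascade with C₁(0)=C₂(0)=0 gives C₂(t) = C_in[1 − (τ₁ e^(−t/τ₁) − τ₂ e^(−t/τ₂))/(τ₁ − τ₂)].
At t = 59.99: e^(−t/τ₁) = 0.133892, e^(−t/τ₂) = 0.0854532.
C₂ = 0.9489·[1 − (29.8351·0.133892 − 24.3883·0.0854532)/(5.44681)] = 0.9489·0.649219 = 0.616044 g/L.

0.6160 g/L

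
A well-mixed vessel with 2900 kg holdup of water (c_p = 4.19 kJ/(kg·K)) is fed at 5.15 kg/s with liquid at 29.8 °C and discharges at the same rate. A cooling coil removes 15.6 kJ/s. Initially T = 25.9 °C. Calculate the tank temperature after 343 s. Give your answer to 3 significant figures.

M c_p dT/dt = ṁ c_p (T_in − T) − Q̇.
Rearrange: dT/dt = (T_ss − T)/τ with τ = M/ṁ = 563.11 s and T_ss = T_in − Q̇/(ṁ c_p) = 29.077 °C.
Solution: T(t) = T_ss + (T₀ − T_ss) e^(−t/τ).
T(343) = 29.077 + (-3.1771)·e^(−343/563.11) = 29.077 + (-3.1771)·0.54383 = 27.349 °C.

27.3 °C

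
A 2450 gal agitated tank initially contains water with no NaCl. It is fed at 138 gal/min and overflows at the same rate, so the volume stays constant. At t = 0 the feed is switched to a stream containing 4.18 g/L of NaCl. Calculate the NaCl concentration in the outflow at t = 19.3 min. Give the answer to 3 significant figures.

2.77 g/L

Accumulation = in − out for the solute gives V dC/dt = Q(C_in − C).
So dC/dt = (C_in − C)/τ with τ = V/Q = 2450/138 = 17.754 min.
Solution: C(t) = C_in + (C₀ − C_in) e^(−t/τ).
C(19.3) = 4.18 + (0 − 4.18)·e^(−19.3/17.754) = 4.18 + (-4.1800)·0.33719 = 2.7705 g/L.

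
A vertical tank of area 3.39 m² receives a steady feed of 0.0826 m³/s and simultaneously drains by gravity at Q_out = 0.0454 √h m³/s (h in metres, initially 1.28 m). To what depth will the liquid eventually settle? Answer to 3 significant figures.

3.31 m

Mass balance (ρ constant): A dh/dt = Q_in − 0.0454 √h. At steady state dh/dt = 0:
Q_in = 0.0454 √h_ss ⇒ √h_ss = 0.0826/0.0454 = 1.8194.
h_ss = 1.8194² = 3.3102 m. (Since h₀ = 1.28 m < h_ss, the level will rise toward this value.)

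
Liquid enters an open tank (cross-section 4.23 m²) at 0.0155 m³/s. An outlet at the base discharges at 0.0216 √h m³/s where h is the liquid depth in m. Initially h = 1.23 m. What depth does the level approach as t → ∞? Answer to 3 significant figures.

0.515 m

Volume balance on the tank: A dh/dt = Q_in − 0.0216 √h. At steady state dh/dt = 0:
Q_in = 0.0216 √h_ss ⇒ √h_ss = 0.0155/0.0216 = 0.71759.
h_ss = 0.71759² = 0.51494 m. (Since h₀ = 1.23 m > h_ss, the level will fall toward this value.)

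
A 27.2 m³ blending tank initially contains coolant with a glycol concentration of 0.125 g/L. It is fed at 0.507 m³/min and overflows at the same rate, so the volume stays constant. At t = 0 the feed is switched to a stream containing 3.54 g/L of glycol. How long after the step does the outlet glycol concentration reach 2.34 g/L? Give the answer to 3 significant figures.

Accumulation = in − out for the solute gives V dC/dt = Q(C_in − C), so τ = V/Q = 53.649 min.
C(t) = C_in + (C₀ − C_in) e^(−t/τ). Set C = 2.34 and solve for t:
e^(−t/τ) = (C − C_in)/(C₀ − C_in) = (2.34 − 3.54)/(0.125 − 3.54) = 0.35139
t = −τ ln(…) = 53.649 × 1.0459 = 56.109 min.

56.1 min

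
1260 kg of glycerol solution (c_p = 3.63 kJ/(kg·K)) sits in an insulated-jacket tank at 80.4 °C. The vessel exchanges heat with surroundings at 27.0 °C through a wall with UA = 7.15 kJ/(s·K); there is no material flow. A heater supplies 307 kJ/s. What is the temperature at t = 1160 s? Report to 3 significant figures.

M c_p dT/dt = −UA(T − T_amb) + Q̇.
dT/dt = (T_ss − T)/τ with T_ss = T_amb + Q̇/UA = 27.0 + 307/7.15 = 69.937 °C, τ = M c_p/UA = 1260·3.63/7.15 = 639.69 s.
This is linear first-order; T(t) = T_ss + (T₀ − T_ss) e^(−t/τ).
T(1160) = 69.937 + (10.463)·0.16310 = 71.644 °C.

71.6 °C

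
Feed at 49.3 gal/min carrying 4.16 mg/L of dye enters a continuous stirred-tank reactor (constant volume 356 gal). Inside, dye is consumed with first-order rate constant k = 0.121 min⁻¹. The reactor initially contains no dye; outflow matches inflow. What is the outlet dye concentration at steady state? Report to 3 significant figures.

V dC/dt = Q(C_in − C) − k V C.
Steady state (dC/dt = 0): C_ss = Q C_in/(Q + kV) = C_in/(1 + kV/Q).
C_ss = 49.3·4.16/(49.3 + 0.121·356) = 205.09/92.376 = 2.2201 mg/L.

2.22 mg/L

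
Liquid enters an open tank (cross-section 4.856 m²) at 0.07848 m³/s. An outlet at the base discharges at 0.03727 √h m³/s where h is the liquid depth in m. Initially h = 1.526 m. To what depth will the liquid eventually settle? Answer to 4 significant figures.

Level balance: A dh/dt = 0.07848 − 0.03727 √h. Setting dh/dt = 0:
Q_in = 0.03727 √h_ss ⇒ √h_ss = 0.07848/0.03727 = 2.10572.
h_ss = 2.10572² = 4.43404 m. (Since h₀ = 1.526 m < h_ss, the level will rise toward this value.)

4.434 m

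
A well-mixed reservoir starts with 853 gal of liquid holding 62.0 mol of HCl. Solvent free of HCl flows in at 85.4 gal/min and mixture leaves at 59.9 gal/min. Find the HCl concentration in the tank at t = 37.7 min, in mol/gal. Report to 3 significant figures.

Total volume: dV/dt = Q_in − Q_out = 25.500 gal/min, so V(t) = 853 + 25.500 t and V(37.7) = 1814.4 gal.
No HCl enters, so dm/dt = −Q_out · (m/V).
Separate: dm/m = −Q_out dt/V(t) ⇒ ln(m/m₀) = −(Q_out/(Q_in−Q_out)) ln(V/V₀).
m = m₀ (V₀/V)^(Q_out/(Q_in−Q_out)) = 62.0 × (853/1814.4)^(2.3490) = 10.530 mol.
C = m/V = 10.530/1814.4 = 0.0058040 mol/gal.

0.00580 mol/gal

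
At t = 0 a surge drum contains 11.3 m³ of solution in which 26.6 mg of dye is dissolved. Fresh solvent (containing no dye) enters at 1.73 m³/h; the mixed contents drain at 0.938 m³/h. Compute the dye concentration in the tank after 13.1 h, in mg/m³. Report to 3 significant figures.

Let m(t) be the amount of dye. Volume: V(t) = V₀ + (Q_in − Q_out) t = 11.3 + 0.79200 t; V(13.1) = 21.675 m³.
Species balance (pure solvent in): dm/dt = −Q_out · m/V(t).
dm/m = −Q_out dt/(V₀ + 0.79200 t); integrating gives ln(m/m₀) = −(Q_out/(Q_in−Q_out)) ln(V/V₀).
m = m₀ (V₀/V)^(Q_out/(Q_in−Q_out)) = 26.6 × (11.3/21.675)^(1.1843) = 12.298 mg.
C = m/V = 12.298/21.675 = 0.56740 mg/m³.

0.567 mg/m³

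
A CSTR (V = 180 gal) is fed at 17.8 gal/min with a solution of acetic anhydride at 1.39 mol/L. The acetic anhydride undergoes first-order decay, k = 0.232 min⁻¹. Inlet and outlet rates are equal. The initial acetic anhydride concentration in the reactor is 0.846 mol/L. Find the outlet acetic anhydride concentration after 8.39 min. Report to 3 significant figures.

Accumulation = in − out − consumed: V dC/dt = Q C_in − Q C − k V C.
This is linear with rate a = Q/V + k = 0.33089 min⁻¹.
C_ss = Q C_in/(Q + kV) = 0.41541 mol/L; C(t) = C_ss + (C₀ − C_ss) e^(−a t).
C(8.39) = 0.41541 + (0.43059)·e^(−0.33089·8.39) = 0.41541 + (0.43059)·0.062277 = 0.44223 mol/L.

0.442 mol/L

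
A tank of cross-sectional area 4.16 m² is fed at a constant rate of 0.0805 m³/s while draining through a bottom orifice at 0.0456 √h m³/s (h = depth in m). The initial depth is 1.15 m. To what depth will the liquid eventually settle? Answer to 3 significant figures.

Mass balance (ρ constant): A dh/dt = Q_in − 0.0456 √h. At steady state dh/dt = 0:
Q_in = 0.0456 √h_ss ⇒ √h_ss = 0.0805/0.0456 = 1.7654.
h_ss = 1.7654² = 3.1165 m. (Since h₀ = 1.15 m < h_ss, the level will rise toward this value.)

3.12 m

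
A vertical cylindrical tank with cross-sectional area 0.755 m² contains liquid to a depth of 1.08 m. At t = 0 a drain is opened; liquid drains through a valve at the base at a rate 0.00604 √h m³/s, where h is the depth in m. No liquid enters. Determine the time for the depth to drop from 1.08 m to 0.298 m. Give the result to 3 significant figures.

With no inflow, A dh/dt = −0.00604 √h.
∫ h^(−1/2) dh = −(0.00604/A) ∫ dt, giving 2√h = 2√h₀ − (0.00604/A) t.
t = 2A(√h₀ − √h)/0.00604 = 2·0.755·(√1.08 − √0.298)/0.00604
  = 1.5100 × (1.0392 − 0.54589) / 0.00604 = 123.33 s.

123 s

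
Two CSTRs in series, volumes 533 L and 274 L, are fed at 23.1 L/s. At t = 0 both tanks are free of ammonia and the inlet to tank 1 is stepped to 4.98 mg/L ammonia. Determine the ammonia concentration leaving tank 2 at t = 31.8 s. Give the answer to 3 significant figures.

2.76 mg/L

Each tank obeys Vᵢ dCᵢ/dt = Q(Cᵢ₋₁ − Cᵢ), so τᵢ = Vᵢ/Q.
τ₁ = 533/23.1 = 23.074 s; τ₂ = 274/23.1 = 11.861 s.
Tank 1: C₁ = C_in(1 − e^(−t/τ₁)). Tank 2 (τ₁ ≠ τ₂): C₂ = C_in[1 − (τ₁ e^(−t/τ₁) − τ₂ e^(−t/τ₂))/(τ₁ − τ₂)].
At t = 31.8: e^(−t/τ₁) = 0.25203, e^(−t/τ₂) = 0.068498.
C₂ = 4.98·[1 − (23.074·0.25203 − 11.861·0.068498)/(11.212)] = 4.98·0.55380 = 2.7579 mg/L.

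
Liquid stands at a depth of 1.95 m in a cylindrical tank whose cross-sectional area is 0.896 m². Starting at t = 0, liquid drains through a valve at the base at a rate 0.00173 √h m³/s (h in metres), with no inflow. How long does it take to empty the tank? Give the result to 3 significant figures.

1450 s

A dh/dt = −Q_out = −0.00173 √h.
Separate and integrate: 2(√h − √h₀) = −(0.00173/A) t.
Set h = 0: 2√h₀ = (0.00173/A) t_empty ⇒ t_empty = 2A√h₀/0.00173.
t_empty = 2·0.896·√1.95/0.00173 = 1.7920·1.3964/0.00173 = 1446.5 s.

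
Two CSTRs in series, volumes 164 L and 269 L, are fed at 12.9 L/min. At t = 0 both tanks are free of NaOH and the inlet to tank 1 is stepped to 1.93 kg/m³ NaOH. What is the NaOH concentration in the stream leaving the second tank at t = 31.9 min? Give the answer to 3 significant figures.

Time constants: τᵢ = Vᵢ/Q for each well-mixed tank.
τ₁ = 164/12.9 = 12.713 min; τ₂ = 269/12.9 = 20.853 min.
Solving the cascade with C₁(0)=C₂(0)=0 gives C₂(t) = C_in[1 − (τ₁ e^(−t/τ₁) − τ₂ e^(−t/τ₂))/(τ₁ − τ₂)].
At t = 31.9: e^(−t/τ₁) = 0.081333, e^(−t/τ₂) = 0.21658.
C₂ = 1.93·[1 − (12.713·0.081333 − 20.853·0.21658)/(-8.1395)] = 1.93·0.57217 = 1.1043 kg/m³.

1.10 kg/m³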